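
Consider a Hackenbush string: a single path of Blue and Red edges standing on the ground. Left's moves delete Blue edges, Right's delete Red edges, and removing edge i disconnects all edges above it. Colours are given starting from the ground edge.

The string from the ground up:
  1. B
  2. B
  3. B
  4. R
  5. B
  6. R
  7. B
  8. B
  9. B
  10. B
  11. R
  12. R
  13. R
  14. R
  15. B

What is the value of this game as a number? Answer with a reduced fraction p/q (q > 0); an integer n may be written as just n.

11203/4096

step 1: add B to get B; options L={ 0 } R={ · } so 1
step 2: add B to get BB; options L={ 0, 1 } R={ · } so 2
step 3: add B to get BBB; options L={ 0, 1, 2 } R={ · } so 3
step 4: add R to get BBBR; options L={ 0, 1, 2 } R={ 3 } so 5/2
step 5: add B to get BBBRB; options L={ 0, 1, 2, 5/2 } R={ 3 } so 11/4
step 6: add R to get BBBRBR; options L={ 0, 1, 2, 5/2 } R={ 11/4, 3 } so 21/8
step 7: add B to get BBBRBRB; options L={ 0, 1, 2, 5/2, 21/8 } R={ 11/4, 3 } so 43/16
step 8: add B to get BBBRBRBB; options L={ 0, 1, 2, 5/2, 21/8, 43/16 } R={ 11/4, 3 } so 87/32
step 9: add B to get BBBRBRBBB; options L={ 0, 1, 2, 5/2, 21/8, 43/16, 87/32 } R={ 11/4, 3 } so 175/64
step 10: add B to get BBBRBRBBBB; options L={ 0, 1, 2, 5/2, 21/8, 43/16, 87/32, 175/64 } R={ 11/4, 3 } so 351/128
step 11: add R to get BBBRBRBBBBR; options L={ 0, 1, 2, 5/2, 21/8, 43/16, 87/32, 175/64 } R={ 351/128, 11/4, 3 } so 701/256
step 12: add R to get BBBRBRBBBBRR; options L={ 0, 1, 2, 5/2, 21/8, 43/16, 87/32, 175/64 } R={ 701/256, 351/128, 11/4, 3 } so 1401/512
step 13: add R to get BBBRBRBBBBRRR; options L={ 0, 1, 2, 5/2, 21/8, 43/16, 87/32, 175/64 } R={ 1401/512, 701/256, 351/128, 11/4, 3 } so 2801/1024
step 14: add R to get BBBRBRBBBBRRRR; options L={ 0, 1, 2, 5/2, 21/8, 43/16, 87/32, 175/64 } R={ 2801/1024, 1401/512, 701/256, 351/128, 11/4, 3 } so 5601/2048
step 15: add B to get BBBRBRBBBBRRRRB; options L={ 0, 1, 2, 5/2, 21/8, 43/16, 87/32, 175/64, 5601/2048 } R={ 2801/1024, 1401/512, 701/256, 351/128, 11/4, 3 } so 11203/4096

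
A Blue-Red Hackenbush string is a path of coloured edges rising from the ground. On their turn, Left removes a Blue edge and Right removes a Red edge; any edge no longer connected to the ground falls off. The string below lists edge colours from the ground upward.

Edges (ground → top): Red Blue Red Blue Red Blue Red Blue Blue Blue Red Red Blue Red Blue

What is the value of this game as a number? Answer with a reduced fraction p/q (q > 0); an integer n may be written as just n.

-10805/16384

1 of 15 · R · max L −∞ · min R 0 ⇒ -1
2 of 15 · RB · max L -1 · min R 0 ⇒ -1/2
3 of 15 · RBR · max L -1 · min R -1/2 ⇒ -3/4
4 of 15 · RBRB · max L -3/4 · min R -1/2 ⇒ -5/8
5 of 15 · RBRBR · max L -3/4 · min R -5/8 ⇒ -11/16
6 of 15 · RBRBRB · max L -11/16 · min R -5/8 ⇒ -21/32
7 of 15 · RBRBRBR · max L -11/16 · min R -21/32 ⇒ -43/64
8 of 15 · RBRBRBRB · max L -43/64 · min R -21/32 ⇒ -85/128
9 of 15 · RBRBRBRBB · max L -85/128 · min R -21/32 ⇒ -169/256
10 of 15 · RBRBRBRBBB · max L -169/256 · min R -21/32 ⇒ -337/512
11 of 15 · RBRBRBRBBBR · max L -169/256 · min R -337/512 ⇒ -675/1024
12 of 15 · RBRBRBRBBBRR · max L -169/256 · min R -675/1024 ⇒ -1351/2048
13 of 15 · RBRBRBRBBBRRB · max L -1351/2048 · min R -675/1024 ⇒ -2701/4096
14 of 15 · RBRBRBRBBBRRBR · max L -1351/2048 · min R -2701/4096 ⇒ -5403/8192
15 of 15 · RBRBRBRBBBRRBRB · max L -5403/8192 · min R -2701/4096 ⇒ -10805/16384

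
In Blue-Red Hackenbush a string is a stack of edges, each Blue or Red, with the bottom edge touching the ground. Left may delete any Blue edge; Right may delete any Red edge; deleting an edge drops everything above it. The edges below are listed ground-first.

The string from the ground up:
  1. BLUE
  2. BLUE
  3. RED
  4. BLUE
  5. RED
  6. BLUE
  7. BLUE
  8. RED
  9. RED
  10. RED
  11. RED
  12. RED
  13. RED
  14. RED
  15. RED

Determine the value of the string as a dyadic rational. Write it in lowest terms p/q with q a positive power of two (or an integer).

g_1 [B]  L=[0]  R=[—]  gives 1
g_2 [BB]  L=[0; 1]  R=[—]  gives 2
g_3 [BBR]  L=[0; 1]  R=[2]  gives 3/2
g_4 [BBRB]  L=[0; 1; 3/2]  R=[2]  gives 7/4
g_5 [BBRBR]  L=[0; 1; 3/2]  R=[7/4; 2]  gives 13/8
g_6 [BBRBRB]  L=[0; 1; 3/2; 13/8]  R=[7/4; 2]  gives 27/16
g_7 [BBRBRBB]  L=[0; 1; 3/2; 13/8; 27/16]  R=[7/4; 2]  gives 55/32
g_8 [BBRBRBBR]  L=[0; 1; 3/2; 13/8; 27/16]  R=[55/32; 7/4; 2]  gives 109/64
g_9 [BBRBRBBRR]  L=[0; 1; 3/2; 13/8; 27/16]  R=[109/64; 55/32; 7/4; 2]  gives 217/128
g_10 [BBRBRBBRRR]  L=[0; 1; 3/2; 13/8; 27/16]  R=[217/128; 109/64; 55/32; 7/4; 2]  gives 433/256
g_11 [BBRBRBBRRRR]  L=[0; 1; 3/2; 13/8; 27/16]  R=[433/256; 217/128; 109/64; 55/32; 7/4; 2]  gives 865/512
g_12 [BBRBRBBRRRRR]  L=[0; 1; 3/2; 13/8; 27/16]  R=[865/512; 433/256; 217/128; 109/64; 55/32; 7/4; 2]  gives 1729/1024
g_13 [BBRBRBBRRRRRR]  L=[0; 1; 3/2; 13/8; 27/16]  R=[1729/1024; 865/512; 433/256; 217/128; 109/64; 55/32; 7/4; 2]  gives 3457/2048
g_14 [BBRBRBBRRRRRRR]  L=[0; 1; 3/2; 13/8; 27/16]  R=[3457/2048; 1729/1024; 865/512; 433/256; 217/128; 109/64; 55/32; 7/4; 2]  gives 6913/4096
g_15 [BBRBRBBRRRRRRRR]  L=[0; 1; 3/2; 13/8; 27/16]  R=[6913/4096; 3457/2048; 1729/1024; 865/512; 433/256; 217/128; 109/64; 55/32; 7/4; 2]  gives 13825/8192

13825/8192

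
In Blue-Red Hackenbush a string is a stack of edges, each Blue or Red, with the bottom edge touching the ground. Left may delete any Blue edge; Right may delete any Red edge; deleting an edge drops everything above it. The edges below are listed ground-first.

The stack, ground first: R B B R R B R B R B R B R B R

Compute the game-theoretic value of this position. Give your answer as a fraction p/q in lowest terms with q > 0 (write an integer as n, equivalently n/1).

-6827/16384

1 of 15 · R · max L −∞ · min R 0 so -1
2 of 15 · RB · max L -1 · min R 0 so -1/2
3 of 15 · RBB · max L -1/2 · min R 0 so -1/4
4 of 15 · RBBR · max L -1/2 · min R -1/4 so -3/8
5 of 15 · RBBRR · max L -1/2 · min R -3/8 so -7/16
6 of 15 · RBBRRB · max L -7/16 · min R -3/8 so -13/32
7 of 15 · RBBRRBR · max L -7/16 · min R -13/32 so -27/64
8 of 15 · RBBRRBRB · max L -27/64 · min R -13/32 so -53/128
9 of 15 · RBBRRBRBR · max L -27/64 · min R -53/128 so -107/256
10 of 15 · RBBRRBRBRB · max L -107/256 · min R -53/128 so -213/512
11 of 15 · RBBRRBRBRBR · max L -107/256 · min R -213/512 so -427/1024
12 of 15 · RBBRRBRBRBRB · max L -427/1024 · min R -213/512 so -853/2048
13 of 15 · RBBRRBRBRBRBR · max L -427/1024 · min R -853/2048 so -1707/4096
14 of 15 · RBBRRBRBRBRBRB · max L -1707/4096 · min R -853/2048 so -3413/8192
15 of 15 · RBBRRBRBRBRBRBR · max L -1707/4096 · min R -3413/8192 so -6827/16384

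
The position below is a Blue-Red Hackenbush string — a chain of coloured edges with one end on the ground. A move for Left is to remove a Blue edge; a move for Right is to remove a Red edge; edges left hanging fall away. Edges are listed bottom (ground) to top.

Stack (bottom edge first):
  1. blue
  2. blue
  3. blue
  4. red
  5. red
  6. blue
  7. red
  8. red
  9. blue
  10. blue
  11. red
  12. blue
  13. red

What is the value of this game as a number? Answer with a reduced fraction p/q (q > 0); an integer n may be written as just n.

2357/1024

g_1 [b]  L=[0]  R=[·]  ⇒ 1
g_2 [bb]  L=[0 1]  R=[·]  ⇒ 2
g_3 [bbb]  L=[0 1 2]  R=[·]  ⇒ 3
g_4 [bbbr]  L=[0 1 2]  R=[3]  ⇒ 5/2
g_5 [bbbrr]  L=[0 1 2]  R=[5/2 3]  ⇒ 9/4
g_6 [bbbrrb]  L=[0 1 2 9/4]  R=[5/2 3]  ⇒ 19/8
g_7 [bbbrrbr]  L=[0 1 2 9/4]  R=[19/8 5/2 3]  ⇒ 37/16
g_8 [bbbrrbrr]  L=[0 1 2 9/4]  R=[37/16 19/8 5/2 3]  ⇒ 73/32
g_9 [bbbrrbrrb]  L=[0 1 2 9/4 73/32]  R=[37/16 19/8 5/2 3]  ⇒ 147/64
g_10 [bbbrrbrrbb]  L=[0 1 2 9/4 73/32 147/64]  R=[37/16 19/8 5/2 3]  ⇒ 295/128
g_11 [bbbrrbrrbbr]  L=[0 1 2 9/4 73/32 147/64]  R=[295/128 37/16 19/8 5/2 3]  ⇒ 589/256
g_12 [bbbrrbrrbbrb]  L=[0 1 2 9/4 73/32 147/64 589/256]  R=[295/128 37/16 19/8 5/2 3]  ⇒ 1179/512
g_13 [bbbrrbrrbbrbr]  L=[0 1 2 9/4 73/32 147/64 589/256]  R=[1179/512 295/128 37/16 19/8 5/2 3]  ⇒ 2357/1024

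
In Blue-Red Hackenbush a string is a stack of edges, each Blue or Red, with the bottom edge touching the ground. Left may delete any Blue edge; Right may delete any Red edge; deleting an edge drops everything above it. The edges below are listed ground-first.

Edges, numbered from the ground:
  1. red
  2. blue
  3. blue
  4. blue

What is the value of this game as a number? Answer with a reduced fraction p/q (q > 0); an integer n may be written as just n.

-1/8

Recurse on prefixes of the 4-edge string red blue blue blue:
step 1: add red to get r; options L={  } R={ 0 } -> -1
step 2: add blue to get rb; options L={ -1 } R={ 0 } -> -1/2
step 3: add blue to get rbb; options L={ -1,-1/2 } R={ 0 } -> -1/4
step 4: add blue to get rbbb; options L={ -1,-1/2,-1/4 } R={ 0 } -> -1/8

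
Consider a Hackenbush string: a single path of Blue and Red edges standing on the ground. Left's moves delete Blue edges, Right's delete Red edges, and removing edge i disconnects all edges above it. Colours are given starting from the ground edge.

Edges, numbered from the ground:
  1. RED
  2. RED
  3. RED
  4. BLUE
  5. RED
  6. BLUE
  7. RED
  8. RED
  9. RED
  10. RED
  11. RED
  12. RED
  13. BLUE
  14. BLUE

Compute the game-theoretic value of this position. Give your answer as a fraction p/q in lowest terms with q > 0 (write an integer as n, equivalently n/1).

-5625/2048

G_1 [R]  L=[·]  R=[0]  — -1
G_2 [RR]  L=[·]  R=[-1; 0]  — -2
G_3 [RRR]  L=[·]  R=[-2; -1; 0]  — -3
G_4 [RRRB]  L=[-3]  R=[-2; -1; 0]  — -5/2
G_5 [RRRBR]  L=[-3]  R=[-5/2; -2; -1; 0]  — -11/4
G_6 [RRRBRB]  L=[-3; -11/4]  R=[-5/2; -2; -1; 0]  — -21/8
G_7 [RRRBRBR]  L=[-3; -11/4]  R=[-21/8; -5/2; -2; -1; 0]  — -43/16
G_8 [RRRBRBRR]  L=[-3; -11/4]  R=[-43/16; -21/8; -5/2; -2; -1; 0]  — -87/32
G_9 [RRRBRBRRR]  L=[-3; -11/4]  R=[-87/32; -43/16; -21/8; -5/2; -2; -1; 0]  — -175/64
G_10 [RRRBRBRRRR]  L=[-3; -11/4]  R=[-175/64; -87/32; -43/16; -21/8; -5/2; -2; -1; 0]  — -351/128
G_11 [RRRBRBRRRRR]  L=[-3; -11/4]  R=[-351/128; -175/64; -87/32; -43/16; -21/8; -5/2; -2; -1; 0]  — -703/256
G_12 [RRRBRBRRRRRR]  L=[-3; -11/4]  R=[-703/256; -351/128; -175/64; -87/32; -43/16; -21/8; -5/2; -2; -1; 0]  — -1407/512
G_13 [RRRBRBRRRRRRB]  L=[-3; -11/4; -1407/512]  R=[-703/256; -351/128; -175/64; -87/32; -43/16; -21/8; -5/2; -2; -1; 0]  — -2813/1024
G_14 [RRRBRBRRRRRRBB]  L=[-3; -11/4; -1407/512; -2813/1024]  R=[-703/256; -351/128; -175/64; -87/32; -43/16; -21/8; -5/2; -2; -1; 0]  — -5625/2048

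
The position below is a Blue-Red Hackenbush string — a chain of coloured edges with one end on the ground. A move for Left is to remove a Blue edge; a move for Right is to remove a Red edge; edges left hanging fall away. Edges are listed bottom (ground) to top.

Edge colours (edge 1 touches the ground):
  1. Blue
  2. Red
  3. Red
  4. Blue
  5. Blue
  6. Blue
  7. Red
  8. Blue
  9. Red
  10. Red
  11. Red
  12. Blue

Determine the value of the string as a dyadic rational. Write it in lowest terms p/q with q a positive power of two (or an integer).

1 of 12 · B · max L 0 · min R +∞ = 1
2 of 12 · BR · max L 0 · min R 1 = 1/2
3 of 12 · BRR · max L 0 · min R 1/2 = 1/4
4 of 12 · BRRB · max L 1/4 · min R 1/2 = 3/8
5 of 12 · BRRBB · max L 3/8 · min R 1/2 = 7/16
6 of 12 · BRRBBB · max L 7/16 · min R 1/2 = 15/32
7 of 12 · BRRBBBR · max L 7/16 · min R 15/32 = 29/64
8 of 12 · BRRBBBRB · max L 29/64 · min R 15/32 = 59/128
9 of 12 · BRRBBBRBR · max L 29/64 · min R 59/128 = 117/256
10 of 12 · BRRBBBRBRR · max L 29/64 · min R 117/256 = 233/512
11 of 12 · BRRBBBRBRRR · max L 29/64 · min R 233/512 = 465/1024
12 of 12 · BRRBBBRBRRRB · max L 465/1024 · min R 233/512 = 931/2048

931/2048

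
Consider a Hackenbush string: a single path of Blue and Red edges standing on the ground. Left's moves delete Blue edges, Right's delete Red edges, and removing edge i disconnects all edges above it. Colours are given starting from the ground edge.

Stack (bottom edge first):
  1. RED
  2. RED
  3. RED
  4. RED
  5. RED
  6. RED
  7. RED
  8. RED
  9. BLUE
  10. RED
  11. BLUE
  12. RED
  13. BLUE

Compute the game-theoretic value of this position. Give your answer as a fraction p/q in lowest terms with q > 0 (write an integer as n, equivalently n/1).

Prefix values for RED RED RED RED RED RED RED RED BLUE RED BLUE RED BLUE via {L|R} + simplicity:
g(R) = { ∅ | 0 } ⇒ -1
g(RR) = { ∅ | -1; 0 } ⇒ -2
g(RRR) = { ∅ | -2; -1; 0 } ⇒ -3
g(RRRR) = { ∅ | -3; -2; -1; 0 } ⇒ -4
g(RRRRR) = { ∅ | -4; -3; -2; -1; 0 } ⇒ -5
g(RRRRRR) = { ∅ | -5; -4; -3; -2; -1; 0 } ⇒ -6
g(RRRRRRR) = { ∅ | -6; -5; -4; -3; -2; -1; 0 } ⇒ -7
g(RRRRRRRR) = { ∅ | -7; -6; -5; -4; -3; -2; -1; 0 } ⇒ -8
g(RRRRRRRRB) = { -8 | -7; -6; -5; -4; -3; -2; -1; 0 } ⇒ -15/2
g(RRRRRRRRBR) = { -8 | -15/2; -7; -6; -5; -4; -3; -2; -1; 0 } ⇒ -31/4
g(RRRRRRRRBRB) = { -8; -31/4 | -15/2; -7; -6; -5; -4; -3; -2; -1; 0 } ⇒ -61/8
g(RRRRRRRRBRBR) = { -8; -31/4 | -61/8; -15/2; -7; -6; -5; -4; -3; -2; -1; 0 } ⇒ -123/16
g(RRRRRRRRBRBRB) = { -8; -31/4; -123/16 | -61/8; -15/2; -7; -6; -5; -4; -3; -2; -1; 0 } ⇒ -245/32

-245/32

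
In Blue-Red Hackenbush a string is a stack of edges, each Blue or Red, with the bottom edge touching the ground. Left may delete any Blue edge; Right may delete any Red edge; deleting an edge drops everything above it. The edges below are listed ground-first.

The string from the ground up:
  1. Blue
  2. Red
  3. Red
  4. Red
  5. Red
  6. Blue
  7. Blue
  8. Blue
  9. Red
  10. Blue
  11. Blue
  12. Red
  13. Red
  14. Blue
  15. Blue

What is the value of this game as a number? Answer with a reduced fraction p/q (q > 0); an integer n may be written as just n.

1895/16384

step 1: add Blue to get B; options L={ 0 } R={ none } => 1
step 2: add Red to get BR; options L={ 0 } R={ 1 } => 1/2
step 3: add Red to get BRR; options L={ 0 } R={ 1/2,1 } => 1/4
step 4: add Red to get BRRR; options L={ 0 } R={ 1/4,1/2,1 } => 1/8
step 5: add Red to get BRRRR; options L={ 0 } R={ 1/8,1/4,1/2,1 } => 1/16
step 6: add Blue to get BRRRRB; options L={ 0,1/16 } R={ 1/8,1/4,1/2,1 } => 3/32
step 7: add Blue to get BRRRRBB; options L={ 0,1/16,3/32 } R={ 1/8,1/4,1/2,1 } => 7/64
step 8: add Blue to get BRRRRBBB; options L={ 0,1/16,3/32,7/64 } R={ 1/8,1/4,1/2,1 } => 15/128
step 9: add Red to get BRRRRBBBR; options L={ 0,1/16,3/32,7/64 } R={ 15/128,1/8,1/4,1/2,1 } => 29/256
step 10: add Blue to get BRRRRBBBRB; options L={ 0,1/16,3/32,7/64,29/256 } R={ 15/128,1/8,1/4,1/2,1 } => 59/512
step 11: add Blue to get BRRRRBBBRBB; options L={ 0,1/16,3/32,7/64,29/256,59/512 } R={ 15/128,1/8,1/4,1/2,1 } => 119/1024
step 12: add Red to get BRRRRBBBRBBR; options L={ 0,1/16,3/32,7/64,29/256,59/512 } R={ 119/1024,15/128,1/8,1/4,1/2,1 } => 237/2048
step 13: add Red to get BRRRRBBBRBBRR; options L={ 0,1/16,3/32,7/64,29/256,59/512 } R={ 237/2048,119/1024,15/128,1/8,1/4,1/2,1 } => 473/4096
step 14: add Blue to get BRRRRBBBRBBRRB; options L={ 0,1/16,3/32,7/64,29/256,59/512,473/4096 } R={ 237/2048,119/1024,15/128,1/8,1/4,1/2,1 } => 947/8192
step 15: add Blue to get BRRRRBBBRBBRRBB; options L={ 0,1/16,3/32,7/64,29/256,59/512,473/4096,947/8192 } R={ 237/2048,119/1024,15/128,1/8,1/4,1/2,1 } => 1895/16384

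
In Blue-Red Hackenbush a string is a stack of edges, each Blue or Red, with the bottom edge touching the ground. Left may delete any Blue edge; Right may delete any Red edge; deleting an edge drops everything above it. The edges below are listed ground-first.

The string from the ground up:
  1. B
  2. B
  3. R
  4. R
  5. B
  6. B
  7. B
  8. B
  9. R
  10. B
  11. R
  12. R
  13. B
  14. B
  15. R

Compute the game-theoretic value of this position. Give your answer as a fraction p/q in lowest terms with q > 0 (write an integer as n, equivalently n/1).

12109/8192

Prefix values for B B R R B B B B R B R R B B R via {L|R} + simplicity:
step 1: add B to get B; options L={ 0 } R={ ∅ } ⇒ 1
step 2: add B to get BB; options L={ 0 1 } R={ ∅ } ⇒ 2
step 3: add R to get BBR; options L={ 0 1 } R={ 2 } ⇒ 3/2
step 4: add R to get BBRR; options L={ 0 1 } R={ 3/2 2 } ⇒ 5/4
step 5: add B to get BBRRB; options L={ 0 1 5/4 } R={ 3/2 2 } ⇒ 11/8
step 6: add B to get BBRRBB; options L={ 0 1 5/4 11/8 } R={ 3/2 2 } ⇒ 23/16
step 7: add B to get BBRRBBB; options L={ 0 1 5/4 11/8 23/16 } R={ 3/2 2 } ⇒ 47/32
step 8: add B to get BBRRBBBB; options L={ 0 1 5/4 11/8 23/16 47/32 } R={ 3/2 2 } ⇒ 95/64
step 9: add R to get BBRRBBBBR; options L={ 0 1 5/4 11/8 23/16 47/32 } R={ 95/64 3/2 2 } ⇒ 189/128
step 10: add B to get BBRRBBBBRB; options L={ 0 1 5/4 11/8 23/16 47/32 189/128 } R={ 95/64 3/2 2 } ⇒ 379/256
step 11: add R to get BBRRBBBBRBR; options L={ 0 1 5/4 11/8 23/16 47/32 189/128 } R={ 379/256 95/64 3/2 2 } ⇒ 757/512
step 12: add R to get BBRRBBBBRBRR; options L={ 0 1 5/4 11/8 23/16 47/32 189/128 } R={ 757/512 379/256 95/64 3/2 2 } ⇒ 1513/1024
step 13: add B to get BBRRBBBBRBRRB; options L={ 0 1 5/4 11/8 23/16 47/32 189/128 1513/1024 } R={ 757/512 379/256 95/64 3/2 2 } ⇒ 3027/2048
step 14: add B to get BBRRBBBBRBRRBB; options L={ 0 1 5/4 11/8 23/16 47/32 189/128 1513/1024 3027/2048 } R={ 757/512 379/256 95/64 3/2 2 } ⇒ 6055/4096
step 15: add R to get BBRRBBBBRBRRBBR; options L={ 0 1 5/4 11/8 23/16 47/32 189/128 1513/1024 3027/2048 } R={ 6055/4096 757/512 379/256 95/64 3/2 2 } ⇒ 12109/8192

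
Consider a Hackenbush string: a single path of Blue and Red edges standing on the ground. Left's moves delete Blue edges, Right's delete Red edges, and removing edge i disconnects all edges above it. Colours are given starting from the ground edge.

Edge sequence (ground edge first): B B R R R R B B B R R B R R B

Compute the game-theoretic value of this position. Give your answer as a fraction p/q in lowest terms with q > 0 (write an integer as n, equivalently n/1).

Recurse on prefixes of the 15-edge string B B R R R R B B B R R B R R B:
step 1: add B to get B; options L={ 0 } R={ · } = 1
step 2: add B to get BB; options L={ 0, 1 } R={ · } = 2
step 3: add R to get BBR; options L={ 0, 1 } R={ 2 } = 3/2
step 4: add R to get BBRR; options L={ 0, 1 } R={ 3/2, 2 } = 5/4
step 5: add R to get BBRRR; options L={ 0, 1 } R={ 5/4, 3/2, 2 } = 9/8
step 6: add R to get BBRRRR; options L={ 0, 1 } R={ 9/8, 5/4, 3/2, 2 } = 17/16
step 7: add B to get BBRRRRB; options L={ 0, 1, 17/16 } R={ 9/8, 5/4, 3/2, 2 } = 35/32
step 8: add B to get BBRRRRBB; options L={ 0, 1, 17/16, 35/32 } R={ 9/8, 5/4, 3/2, 2 } = 71/64
step 9: add B to get BBRRRRBBB; options L={ 0, 1, 17/16, 35/32, 71/64 } R={ 9/8, 5/4, 3/2, 2 } = 143/128
step 10: add R to get BBRRRRBBBR; options L={ 0, 1, 17/16, 35/32, 71/64 } R={ 143/128, 9/8, 5/4, 3/2, 2 } = 285/256
step 11: add R to get BBRRRRBBBRR; options L={ 0, 1, 17/16, 35/32, 71/64 } R={ 285/256, 143/128, 9/8, 5/4, 3/2, 2 } = 569/512
step 12: add B to get BBRRRRBBBRRB; options L={ 0, 1, 17/16, 35/32, 71/64, 569/512 } R={ 285/256, 143/128, 9/8, 5/4, 3/2, 2 } = 1139/1024
step 13: add R to get BBRRRRBBBRRBR; options L={ 0, 1, 17/16, 35/32, 71/64, 569/512 } R={ 1139/1024, 285/256, 143/128, 9/8, 5/4, 3/2, 2 } = 2277/2048
step 14: add R to get BBRRRRBBBRRBRR; options L={ 0, 1, 17/16, 35/32, 71/64, 569/512 } R={ 2277/2048, 1139/1024, 285/256, 143/128, 9/8, 5/4, 3/2, 2 } = 4553/4096
step 15: add B to get BBRRRRBBBRRBRRB; options L={ 0, 1, 17/16, 35/32, 71/64, 569/512, 4553/4096 } R={ 2277/2048, 1139/1024, 285/256, 143/128, 9/8, 5/4, 3/2, 2 } = 9107/8192

9107/8192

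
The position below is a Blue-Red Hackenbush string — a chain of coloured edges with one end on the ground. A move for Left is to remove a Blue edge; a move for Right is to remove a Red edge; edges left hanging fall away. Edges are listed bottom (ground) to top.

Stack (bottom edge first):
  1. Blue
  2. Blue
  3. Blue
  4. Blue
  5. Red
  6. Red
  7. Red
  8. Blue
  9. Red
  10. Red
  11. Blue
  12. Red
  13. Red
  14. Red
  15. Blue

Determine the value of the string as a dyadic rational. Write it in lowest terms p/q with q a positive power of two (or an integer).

6435/2048

Recurse on prefixes of the 15-edge string Blue Blue Blue Blue Red Red Red Blue Red Red Blue Red Red Red Blue:
1 of 15 · B · max L 0 · min R +∞ = 1
2 of 15 · BB · max L 1 · min R +∞ = 2
3 of 15 · BBB · max L 2 · min R +∞ = 3
4 of 15 · BBBB · max L 3 · min R +∞ = 4
5 of 15 · BBBBR · max L 3 · min R 4 = 7/2
6 of 15 · BBBBRR · max L 3 · min R 7/2 = 13/4
7 of 15 · BBBBRRR · max L 3 · min R 13/4 = 25/8
8 of 15 · BBBBRRRB · max L 25/8 · min R 13/4 = 51/16
9 of 15 · BBBBRRRBR · max L 25/8 · min R 51/16 = 101/32
10 of 15 · BBBBRRRBRR · max L 25/8 · min R 101/32 = 201/64
11 of 15 · BBBBRRRBRRB · max L 201/64 · min R 101/32 = 403/128
12 of 15 · BBBBRRRBRRBR · max L 201/64 · min R 403/128 = 805/256
13 of 15 · BBBBRRRBRRBRR · max L 201/64 · min R 805/256 = 1609/512
14 of 15 · BBBBRRRBRRBRRR · max L 201/64 · min R 1609/512 = 3217/1024
15 of 15 · BBBBRRRBRRBRRRB · max L 3217/1024 · min R 1609/512 = 6435/2048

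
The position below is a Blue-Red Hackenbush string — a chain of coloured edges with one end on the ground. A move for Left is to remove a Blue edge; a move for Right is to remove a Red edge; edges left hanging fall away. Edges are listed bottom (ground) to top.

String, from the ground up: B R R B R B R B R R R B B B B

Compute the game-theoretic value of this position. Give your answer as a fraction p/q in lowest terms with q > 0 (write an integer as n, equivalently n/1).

Build g(s[:k]) for k = 1..15, string s = B R R B R B R B R R R B B B B.
step 1: add B to get B; options L={ 0 } R={ (no moves) } — 1
step 2: add R to get BR; options L={ 0 } R={ 1 } — 1/2
step 3: add R to get BRR; options L={ 0 } R={ 1/2,1 } — 1/4
step 4: add B to get BRRB; options L={ 0,1/4 } R={ 1/2,1 } — 3/8
step 5: add R to get BRRBR; options L={ 0,1/4 } R={ 3/8,1/2,1 } — 5/16
step 6: add B to get BRRBRB; options L={ 0,1/4,5/16 } R={ 3/8,1/2,1 } — 11/32
step 7: add R to get BRRBRBR; options L={ 0,1/4,5/16 } R={ 11/32,3/8,1/2,1 } — 21/64
step 8: add B to get BRRBRBRB; options L={ 0,1/4,5/16,21/64 } R={ 11/32,3/8,1/2,1 } — 43/128
step 9: add R to get BRRBRBRBR; options L={ 0,1/4,5/16,21/64 } R={ 43/128,11/32,3/8,1/2,1 } — 85/256
step 10: add R to get BRRBRBRBRR; options L={ 0,1/4,5/16,21/64 } R={ 85/256,43/128,11/32,3/8,1/2,1 } — 169/512
step 11: add R to get BRRBRBRBRRR; options L={ 0,1/4,5/16,21/64 } R={ 169/512,85/256,43/128,11/32,3/8,1/2,1 } — 337/1024
step 12: add B to get BRRBRBRBRRRB; options L={ 0,1/4,5/16,21/64,337/1024 } R={ 169/512,85/256,43/128,11/32,3/8,1/2,1 } — 675/2048
step 13: add B to get BRRBRBRBRRRBB; options L={ 0,1/4,5/16,21/64,337/1024,675/2048 } R={ 169/512,85/256,43/128,11/32,3/8,1/2,1 } — 1351/4096
step 14: add B to get BRRBRBRBRRRBBB; options L={ 0,1/4,5/16,21/64,337/1024,675/2048,1351/4096 } R={ 169/512,85/256,43/128,11/32,3/8,1/2,1 } — 2703/8192
step 15: add B to get BRRBRBRBRRRBBBB; options L={ 0,1/4,5/16,21/64,337/1024,675/2048,1351/4096,2703/8192 } R={ 169/512,85/256,43/128,11/32,3/8,1/2,1 } — 5407/16384

5407/16384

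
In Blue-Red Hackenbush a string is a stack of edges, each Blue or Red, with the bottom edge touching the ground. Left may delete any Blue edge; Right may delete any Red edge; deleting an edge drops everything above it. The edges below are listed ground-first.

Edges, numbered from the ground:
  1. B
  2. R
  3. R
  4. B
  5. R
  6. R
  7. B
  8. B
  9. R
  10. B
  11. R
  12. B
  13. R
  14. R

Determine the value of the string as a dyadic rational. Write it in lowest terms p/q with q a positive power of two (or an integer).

2473/8192

Recurse on prefixes of the 14-edge string B R R B R R B B R B R B R R:
1 of 14 · B · max L 0 · min R +∞ → 1
2 of 14 · BR · max L 0 · min R 1 → 1/2
3 of 14 · BRR · max L 0 · min R 1/2 → 1/4
4 of 14 · BRRB · max L 1/4 · min R 1/2 → 3/8
5 of 14 · BRRBR · max L 1/4 · min R 3/8 → 5/16
6 of 14 · BRRBRR · max L 1/4 · min R 5/16 → 9/32
7 of 14 · BRRBRRB · max L 9/32 · min R 5/16 → 19/64
8 of 14 · BRRBRRBB · max L 19/64 · min R 5/16 → 39/128
9 of 14 · BRRBRRBBR · max L 19/64 · min R 39/128 → 77/256
10 of 14 · BRRBRRBBRB · max L 77/256 · min R 39/128 → 155/512
11 of 14 · BRRBRRBBRBR · max L 77/256 · min R 155/512 → 309/1024
12 of 14 · BRRBRRBBRBRB · max L 309/1024 · min R 155/512 → 619/2048
13 of 14 · BRRBRRBBRBRBR · max L 309/1024 · min R 619/2048 → 1237/4096
14 of 14 · BRRBRRBBRBRBRR · max L 309/1024 · min R 1237/4096 → 2473/8192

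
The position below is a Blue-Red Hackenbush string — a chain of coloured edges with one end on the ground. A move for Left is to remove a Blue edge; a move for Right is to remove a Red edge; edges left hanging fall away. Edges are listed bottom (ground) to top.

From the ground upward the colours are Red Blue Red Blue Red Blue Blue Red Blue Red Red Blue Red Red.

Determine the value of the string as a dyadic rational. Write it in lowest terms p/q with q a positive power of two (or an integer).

G_1 [R]  L=[]  R=[0]  ⇒ -1
G_2 [RB]  L=[-1]  R=[0]  ⇒ -1/2
G_3 [RBR]  L=[-1]  R=[-1/2, 0]  ⇒ -3/4
G_4 [RBRB]  L=[-1, -3/4]  R=[-1/2, 0]  ⇒ -5/8
G_5 [RBRBR]  L=[-1, -3/4]  R=[-5/8, -1/2, 0]  ⇒ -11/16
G_6 [RBRBRB]  L=[-1, -3/4, -11/16]  R=[-5/8, -1/2, 0]  ⇒ -21/32
G_7 [RBRBRBB]  L=[-1, -3/4, -11/16, -21/32]  R=[-5/8, -1/2, 0]  ⇒ -41/64
G_8 [RBRBRBBR]  L=[-1, -3/4, -11/16, -21/32]  R=[-41/64, -5/8, -1/2, 0]  ⇒ -83/128
G_9 [RBRBRBBRB]  L=[-1, -3/4, -11/16, -21/32, -83/128]  R=[-41/64, -5/8, -1/2, 0]  ⇒ -165/256
G_10 [RBRBRBBRBR]  L=[-1, -3/4, -11/16, -21/32, -83/128]  R=[-165/256, -41/64, -5/8, -1/2, 0]  ⇒ -331/512
G_11 [RBRBRBBRBRR]  L=[-1, -3/4, -11/16, -21/32, -83/128]  R=[-331/512, -165/256, -41/64, -5/8, -1/2, 0]  ⇒ -663/1024
G_12 [RBRBRBBRBRRB]  L=[-1, -3/4, -11/16, -21/32, -83/128, -663/1024]  R=[-331/512, -165/256, -41/64, -5/8, -1/2, 0]  ⇒ -1325/2048
G_13 [RBRBRBBRBRRBR]  L=[-1, -3/4, -11/16, -21/32, -83/128, -663/1024]  R=[-1325/2048, -331/512, -165/256, -41/64, -5/8, -1/2, 0]  ⇒ -2651/4096
G_14 [RBRBRBBRBRRBRR]  L=[-1, -3/4, -11/16, -21/32, -83/128, -663/1024]  R=[-2651/4096, -1325/2048, -331/512, -165/256, -41/64, -5/8, -1/2, 0]  ⇒ -5303/8192

-5303/8192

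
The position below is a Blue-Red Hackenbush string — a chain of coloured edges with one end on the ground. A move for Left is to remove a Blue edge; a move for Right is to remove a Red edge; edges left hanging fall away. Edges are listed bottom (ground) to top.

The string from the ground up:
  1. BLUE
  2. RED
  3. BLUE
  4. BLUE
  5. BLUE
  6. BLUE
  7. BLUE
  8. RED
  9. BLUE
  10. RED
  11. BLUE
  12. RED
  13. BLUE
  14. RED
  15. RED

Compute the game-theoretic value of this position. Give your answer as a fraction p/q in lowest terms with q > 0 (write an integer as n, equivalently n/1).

G_1 [B]  L=[0]  R=[—]  ⇒ 1
G_2 [BR]  L=[0]  R=[1]  ⇒ 1/2
G_3 [BRB]  L=[0 1/2]  R=[1]  ⇒ 3/4
G_4 [BRBB]  L=[0 1/2 3/4]  R=[1]  ⇒ 7/8
G_5 [BRBBB]  L=[0 1/2 3/4 7/8]  R=[1]  ⇒ 15/16
G_6 [BRBBBB]  L=[0 1/2 3/4 7/8 15/16]  R=[1]  ⇒ 31/32
G_7 [BRBBBBB]  L=[0 1/2 3/4 7/8 15/16 31/32]  R=[1]  ⇒ 63/64
G_8 [BRBBBBBR]  L=[0 1/2 3/4 7/8 15/16 31/32]  R=[63/64 1]  ⇒ 125/128
G_9 [BRBBBBBRB]  L=[0 1/2 3/4 7/8 15/16 31/32 125/128]  R=[63/64 1]  ⇒ 251/256
G_10 [BRBBBBBRBR]  L=[0 1/2 3/4 7/8 15/16 31/32 125/128]  R=[251/256 63/64 1]  ⇒ 501/512
G_11 [BRBBBBBRBRB]  L=[0 1/2 3/4 7/8 15/16 31/32 125/128 501/512]  R=[251/256 63/64 1]  ⇒ 1003/1024
G_12 [BRBBBBBRBRBR]  L=[0 1/2 3/4 7/8 15/16 31/32 125/128 501/512]  R=[1003/1024 251/256 63/64 1]  ⇒ 2005/2048
G_13 [BRBBBBBRBRBRB]  L=[0 1/2 3/4 7/8 15/16 31/32 125/128 501/512 2005/2048]  R=[1003/1024 251/256 63/64 1]  ⇒ 4011/4096
G_14 [BRBBBBBRBRBRBR]  L=[0 1/2 3/4 7/8 15/16 31/32 125/128 501/512 2005/2048]  R=[4011/4096 1003/1024 251/256 63/64 1]  ⇒ 8021/8192
G_15 [BRBBBBBRBRBRBRR]  L=[0 1/2 3/4 7/8 15/16 31/32 125/128 501/512 2005/2048]  R=[8021/8192 4011/4096 1003/1024 251/256 63/64 1]  ⇒ 16041/16384

16041/16384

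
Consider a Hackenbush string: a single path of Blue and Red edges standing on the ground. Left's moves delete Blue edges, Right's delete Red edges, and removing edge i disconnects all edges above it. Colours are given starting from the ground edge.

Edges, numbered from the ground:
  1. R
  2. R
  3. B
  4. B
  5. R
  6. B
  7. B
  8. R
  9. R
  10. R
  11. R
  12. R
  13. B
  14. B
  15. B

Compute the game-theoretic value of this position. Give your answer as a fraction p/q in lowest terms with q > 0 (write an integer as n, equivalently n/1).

-10737/8192

Recurse on prefixes of the 15-edge string R R B B R B B R R R R R B B B:
G(R) = { none | 0 } = -1
G(RR) = { none | -1,0 } = -2
G(RRB) = { -2 | -1,0 } = -3/2
G(RRBB) = { -2,-3/2 | -1,0 } = -5/4
G(RRBBR) = { -2,-3/2 | -5/4,-1,0 } = -11/8
G(RRBBRB) = { -2,-3/2,-11/8 | -5/4,-1,0 } = -21/16
G(RRBBRBB) = { -2,-3/2,-11/8,-21/16 | -5/4,-1,0 } = -41/32
G(RRBBRBBR) = { -2,-3/2,-11/8,-21/16 | -41/32,-5/4,-1,0 } = -83/64
G(RRBBRBBRR) = { -2,-3/2,-11/8,-21/16 | -83/64,-41/32,-5/4,-1,0 } = -167/128
G(RRBBRBBRRR) = { -2,-3/2,-11/8,-21/16 | -167/128,-83/64,-41/32,-5/4,-1,0 } = -335/256
G(RRBBRBBRRRR) = { -2,-3/2,-11/8,-21/16 | -335/256,-167/128,-83/64,-41/32,-5/4,-1,0 } = -671/512
G(RRBBRBBRRRRR) = { -2,-3/2,-11/8,-21/16 | -671/512,-335/256,-167/128,-83/64,-41/32,-5/4,-1,0 } = -1343/1024
G(RRBBRBBRRRRRB) = { -2,-3/2,-11/8,-21/16,-1343/1024 | -671/512,-335/256,-167/128,-83/64,-41/32,-5/4,-1,0 } = -2685/2048
G(RRBBRBBRRRRRBB) = { -2,-3/2,-11/8,-21/16,-1343/1024,-2685/2048 | -671/512,-335/256,-167/128,-83/64,-41/32,-5/4,-1,0 } = -5369/4096
G(RRBBRBBRRRRRBBB) = { -2,-3/2,-11/8,-21/16,-1343/1024,-2685/2048,-5369/4096 | -671/512,-335/256,-167/128,-83/64,-41/32,-5/4,-1,0 } = -10737/8192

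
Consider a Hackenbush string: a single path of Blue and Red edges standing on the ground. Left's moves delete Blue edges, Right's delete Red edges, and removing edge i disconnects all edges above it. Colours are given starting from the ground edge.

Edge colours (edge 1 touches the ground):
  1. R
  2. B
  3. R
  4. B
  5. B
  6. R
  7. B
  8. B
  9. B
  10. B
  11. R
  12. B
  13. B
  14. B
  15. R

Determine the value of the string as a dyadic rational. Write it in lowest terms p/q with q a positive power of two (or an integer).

-9251/16384

Build G(s[:k]) for k = 1..15, string s = R B R B B R B B B B R B B B R.
1 of 15 · R · max L −∞ · min R 0 → -1
2 of 15 · RB · max L -1 · min R 0 → -1/2
3 of 15 · RBR · max L -1 · min R -1/2 → -3/4
4 of 15 · RBRB · max L -3/4 · min R -1/2 → -5/8
5 of 15 · RBRBB · max L -5/8 · min R -1/2 → -9/16
6 of 15 · RBRBBR · max L -5/8 · min R -9/16 → -19/32
7 of 15 · RBRBBRB · max L -19/32 · min R -9/16 → -37/64
8 of 15 · RBRBBRBB · max L -37/64 · min R -9/16 → -73/128
9 of 15 · RBRBBRBBB · max L -73/128 · min R -9/16 → -145/256
10 of 15 · RBRBBRBBBB · max L -145/256 · min R -9/16 → -289/512
11 of 15 · RBRBBRBBBBR · max L -145/256 · min R -289/512 → -579/1024
12 of 15 · RBRBBRBBBBRB · max L -579/1024 · min R -289/512 → -1157/2048
13 of 15 · RBRBBRBBBBRBB · max L -1157/2048 · min R -289/512 → -2313/4096
14 of 15 · RBRBBRBBBBRBBB · max L -2313/4096 · min R -289/512 → -4625/8192
15 of 15 · RBRBBRBBBBRBBBR · max L -2313/4096 · min R -4625/8192 → -9251/16384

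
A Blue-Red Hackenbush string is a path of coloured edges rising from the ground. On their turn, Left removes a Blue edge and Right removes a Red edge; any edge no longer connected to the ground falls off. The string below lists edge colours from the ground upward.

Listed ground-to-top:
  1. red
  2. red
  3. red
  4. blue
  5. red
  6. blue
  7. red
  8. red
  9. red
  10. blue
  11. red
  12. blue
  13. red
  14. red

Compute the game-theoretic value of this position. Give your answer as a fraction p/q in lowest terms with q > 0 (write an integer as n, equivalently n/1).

Recurse on prefixes of the 14-edge string red red red blue red blue red red red blue red blue red red:
G(r) = { (no moves) | 0 } -> -1
G(rr) = { (no moves) | -1,0 } -> -2
G(rrr) = { (no moves) | -2,-1,0 } -> -3
G(rrrb) = { -3 | -2,-1,0 } -> -5/2
G(rrrbr) = { -3 | -5/2,-2,-1,0 } -> -11/4
G(rrrbrb) = { -3,-11/4 | -5/2,-2,-1,0 } -> -21/8
G(rrrbrbr) = { -3,-11/4 | -21/8,-5/2,-2,-1,0 } -> -43/16
G(rrrbrbrr) = { -3,-11/4 | -43/16,-21/8,-5/2,-2,-1,0 } -> -87/32
G(rrrbrbrrr) = { -3,-11/4 | -87/32,-43/16,-21/8,-5/2,-2,-1,0 } -> -175/64
G(rrrbrbrrrb) = { -3,-11/4,-175/64 | -87/32,-43/16,-21/8,-5/2,-2,-1,0 } -> -349/128
G(rrrbrbrrrbr) = { -3,-11/4,-175/64 | -349/128,-87/32,-43/16,-21/8,-5/2,-2,-1,0 } -> -699/256
G(rrrbrbrrrbrb) = { -3,-11/4,-175/64,-699/256 | -349/128,-87/32,-43/16,-21/8,-5/2,-2,-1,0 } -> -1397/512
G(rrrbrbrrrbrbr) = { -3,-11/4,-175/64,-699/256 | -1397/512,-349/128,-87/32,-43/16,-21/8,-5/2,-2,-1,0 } -> -2795/1024
G(rrrbrbrrrbrbrr) = { -3,-11/4,-175/64,-699/256 | -2795/1024,-1397/512,-349/128,-87/32,-43/16,-21/8,-5/2,-2,-1,0 } -> -5591/2048

-5591/2048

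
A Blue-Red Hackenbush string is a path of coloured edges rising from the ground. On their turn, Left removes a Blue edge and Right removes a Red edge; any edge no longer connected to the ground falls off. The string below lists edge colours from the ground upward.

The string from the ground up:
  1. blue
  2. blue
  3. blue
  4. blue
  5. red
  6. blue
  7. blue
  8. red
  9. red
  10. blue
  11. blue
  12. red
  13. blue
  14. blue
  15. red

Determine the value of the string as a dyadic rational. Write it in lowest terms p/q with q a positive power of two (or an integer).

7789/2048

Build g(s[:k]) for k = 1..15, string s = blue blue blue blue red blue blue red red blue blue red blue blue red.
g(b) = { 0 | ∅ } ⇒ 1
g(bb) = { 0 1 | ∅ } ⇒ 2
g(bbb) = { 0 1 2 | ∅ } ⇒ 3
g(bbbb) = { 0 1 2 3 | ∅ } ⇒ 4
g(bbbbr) = { 0 1 2 3 | 4 } ⇒ 7/2
g(bbbbrb) = { 0 1 2 3 7/2 | 4 } ⇒ 15/4
g(bbbbrbb) = { 0 1 2 3 7/2 15/4 | 4 } ⇒ 31/8
g(bbbbrbbr) = { 0 1 2 3 7/2 15/4 | 31/8 4 } ⇒ 61/16
g(bbbbrbbrr) = { 0 1 2 3 7/2 15/4 | 61/16 31/8 4 } ⇒ 121/32
g(bbbbrbbrrb) = { 0 1 2 3 7/2 15/4 121/32 | 61/16 31/8 4 } ⇒ 243/64
g(bbbbrbbrrbb) = { 0 1 2 3 7/2 15/4 121/32 243/64 | 61/16 31/8 4 } ⇒ 487/128
g(bbbbrbbrrbbr) = { 0 1 2 3 7/2 15/4 121/32 243/64 | 487/128 61/16 31/8 4 } ⇒ 973/256
g(bbbbrbbrrbbrb) = { 0 1 2 3 7/2 15/4 121/32 243/64 973/256 | 487/128 61/16 31/8 4 } ⇒ 1947/512
g(bbbbrbbrrbbrbb) = { 0 1 2 3 7/2 15/4 121/32 243/64 973/256 1947/512 | 487/128 61/16 31/8 4 } ⇒ 3895/1024
g(bbbbrbbrrbbrbbr) = { 0 1 2 3 7/2 15/4 121/32 243/64 973/256 1947/512 | 3895/1024 487/128 61/16 31/8 4 } ⇒ 7789/2048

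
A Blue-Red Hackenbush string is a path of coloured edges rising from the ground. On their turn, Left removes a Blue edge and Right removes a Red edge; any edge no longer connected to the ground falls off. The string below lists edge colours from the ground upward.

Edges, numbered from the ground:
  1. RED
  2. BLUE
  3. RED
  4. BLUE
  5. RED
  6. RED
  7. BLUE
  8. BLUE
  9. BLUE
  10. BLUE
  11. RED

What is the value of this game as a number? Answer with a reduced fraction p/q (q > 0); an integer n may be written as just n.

Prefix values for RED BLUE RED BLUE RED RED BLUE BLUE BLUE BLUE RED via {L|R} + simplicity:
value_1 [R]  L=[∅]  R=[0]  -> -1
value_2 [RB]  L=[-1]  R=[0]  -> -1/2
value_3 [RBR]  L=[-1]  R=[-1/2, 0]  -> -3/4
value_4 [RBRB]  L=[-1, -3/4]  R=[-1/2, 0]  -> -5/8
value_5 [RBRBR]  L=[-1, -3/4]  R=[-5/8, -1/2, 0]  -> -11/16
value_6 [RBRBRR]  L=[-1, -3/4]  R=[-11/16, -5/8, -1/2, 0]  -> -23/32
value_7 [RBRBRRB]  L=[-1, -3/4, -23/32]  R=[-11/16, -5/8, -1/2, 0]  -> -45/64
value_8 [RBRBRRBB]  L=[-1, -3/4, -23/32, -45/64]  R=[-11/16, -5/8, -1/2, 0]  -> -89/128
value_9 [RBRBRRBBB]  L=[-1, -3/4, -23/32, -45/64, -89/128]  R=[-11/16, -5/8, -1/2, 0]  -> -177/256
value_10 [RBRBRRBBBB]  L=[-1, -3/4, -23/32, -45/64, -89/128, -177/256]  R=[-11/16, -5/8, -1/2, 0]  -> -353/512
value_11 [RBRBRRBBBBR]  L=[-1, -3/4, -23/32, -45/64, -89/128, -177/256]  R=[-353/512, -11/16, -5/8, -1/2, 0]  -> -707/1024

-707/1024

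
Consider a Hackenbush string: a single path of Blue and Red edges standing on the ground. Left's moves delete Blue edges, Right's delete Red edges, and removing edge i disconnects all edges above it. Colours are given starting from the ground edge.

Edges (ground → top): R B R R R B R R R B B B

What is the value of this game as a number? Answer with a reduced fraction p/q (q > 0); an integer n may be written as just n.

-1905/2048

g(R) = { · | 0 } → -1
g(RB) = { -1 | 0 } → -1/2
g(RBR) = { -1 | -1/2,0 } → -3/4
g(RBRR) = { -1 | -3/4,-1/2,0 } → -7/8
g(RBRRR) = { -1 | -7/8,-3/4,-1/2,0 } → -15/16
g(RBRRRB) = { -1,-15/16 | -7/8,-3/4,-1/2,0 } → -29/32
g(RBRRRBR) = { -1,-15/16 | -29/32,-7/8,-3/4,-1/2,0 } → -59/64
g(RBRRRBRR) = { -1,-15/16 | -59/64,-29/32,-7/8,-3/4,-1/2,0 } → -119/128
g(RBRRRBRRR) = { -1,-15/16 | -119/128,-59/64,-29/32,-7/8,-3/4,-1/2,0 } → -239/256
g(RBRRRBRRRB) = { -1,-15/16,-239/256 | -119/128,-59/64,-29/32,-7/8,-3/4,-1/2,0 } → -477/512
g(RBRRRBRRRBB) = { -1,-15/16,-239/256,-477/512 | -119/128,-59/64,-29/32,-7/8,-3/4,-1/2,0 } → -953/1024
g(RBRRRBRRRBBB) = { -1,-15/16,-239/256,-477/512,-953/1024 | -119/128,-59/64,-29/32,-7/8,-3/4,-1/2,0 } → -1905/2048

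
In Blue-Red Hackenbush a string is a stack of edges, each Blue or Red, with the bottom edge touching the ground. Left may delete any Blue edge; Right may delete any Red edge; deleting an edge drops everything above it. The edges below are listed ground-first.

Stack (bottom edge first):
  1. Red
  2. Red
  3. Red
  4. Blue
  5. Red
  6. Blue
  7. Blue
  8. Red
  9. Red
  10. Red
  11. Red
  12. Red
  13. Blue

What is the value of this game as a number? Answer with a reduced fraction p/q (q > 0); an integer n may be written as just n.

-2685/1024

G_1 [R]  L=[(no moves)]  R=[0]  => -1
G_2 [RR]  L=[(no moves)]  R=[-1, 0]  => -2
G_3 [RRR]  L=[(no moves)]  R=[-2, -1, 0]  => -3
G_4 [RRRB]  L=[-3]  R=[-2, -1, 0]  => -5/2
G_5 [RRRBR]  L=[-3]  R=[-5/2, -2, -1, 0]  => -11/4
G_6 [RRRBRB]  L=[-3, -11/4]  R=[-5/2, -2, -1, 0]  => -21/8
G_7 [RRRBRBB]  L=[-3, -11/4, -21/8]  R=[-5/2, -2, -1, 0]  => -41/16
G_8 [RRRBRBBR]  L=[-3, -11/4, -21/8]  R=[-41/16, -5/2, -2, -1, 0]  => -83/32
G_9 [RRRBRBBRR]  L=[-3, -11/4, -21/8]  R=[-83/32, -41/16, -5/2, -2, -1, 0]  => -167/64
G_10 [RRRBRBBRRR]  L=[-3, -11/4, -21/8]  R=[-167/64, -83/32, -41/16, -5/2, -2, -1, 0]  => -335/128
G_11 [RRRBRBBRRRR]  L=[-3, -11/4, -21/8]  R=[-335/128, -167/64, -83/32, -41/16, -5/2, -2, -1, 0]  => -671/256
G_12 [RRRBRBBRRRRR]  L=[-3, -11/4, -21/8]  R=[-671/256, -335/128, -167/64, -83/32, -41/16, -5/2, -2, -1, 0]  => -1343/512
G_13 [RRRBRBBRRRRRB]  L=[-3, -11/4, -21/8, -1343/512]  R=[-671/256, -335/128, -167/64, -83/32, -41/16, -5/2, -2, -1, 0]  => -2685/1024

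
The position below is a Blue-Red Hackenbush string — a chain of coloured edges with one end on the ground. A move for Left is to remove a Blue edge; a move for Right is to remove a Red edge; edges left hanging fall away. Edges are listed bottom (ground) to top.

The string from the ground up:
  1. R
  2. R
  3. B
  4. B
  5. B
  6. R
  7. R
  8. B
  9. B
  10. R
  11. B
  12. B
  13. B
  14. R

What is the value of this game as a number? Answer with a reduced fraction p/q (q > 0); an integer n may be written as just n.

-4899/4096

Prefix values for R R B B B R R B B R B B B R via {L|R} + simplicity:
R: Left { — }, Right { 0 } gives simplest -1
RR: Left { — }, Right { -1, 0 } gives simplest -2
RRB: Left { -2 }, Right { -1, 0 } gives simplest -3/2
RRBB: Left { -2, -3/2 }, Right { -1, 0 } gives simplest -5/4
RRBBB: Left { -2, -3/2, -5/4 }, Right { -1, 0 } gives simplest -9/8
RRBBBR: Left { -2, -3/2, -5/4 }, Right { -9/8, -1, 0 } gives simplest -19/16
RRBBBRR: Left { -2, -3/2, -5/4 }, Right { -19/16, -9/8, -1, 0 } gives simplest -39/32
RRBBBRRB: Left { -2, -3/2, -5/4, -39/32 }, Right { -19/16, -9/8, -1, 0 } gives simplest -77/64
RRBBBRRBB: Left { -2, -3/2, -5/4, -39/32, -77/64 }, Right { -19/16, -9/8, -1, 0 } gives simplest -153/128
RRBBBRRBBR: Left { -2, -3/2, -5/4, -39/32, -77/64 }, Right { -153/128, -19/16, -9/8, -1, 0 } gives simplest -307/256
RRBBBRRBBRB: Left { -2, -3/2, -5/4, -39/32, -77/64, -307/256 }, Right { -153/128, -19/16, -9/8, -1, 0 } gives simplest -613/512
RRBBBRRBBRBB: Left { -2, -3/2, -5/4, -39/32, -77/64, -307/256, -613/512 }, Right { -153/128, -19/16, -9/8, -1, 0 } gives simplest -1225/1024
RRBBBRRBBRBBB: Left { -2, -3/2, -5/4, -39/32, -77/64, -307/256, -613/512, -1225/1024 }, Right { -153/128, -19/16, -9/8, -1, 0 } gives simplest -2449/2048
RRBBBRRBBRBBBR: Left { -2, -3/2, -5/4, -39/32, -77/64, -307/256, -613/512, -1225/1024 }, Right { -2449/2048, -153/128, -19/16, -9/8, -1, 0 } gives simplest -4899/4096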